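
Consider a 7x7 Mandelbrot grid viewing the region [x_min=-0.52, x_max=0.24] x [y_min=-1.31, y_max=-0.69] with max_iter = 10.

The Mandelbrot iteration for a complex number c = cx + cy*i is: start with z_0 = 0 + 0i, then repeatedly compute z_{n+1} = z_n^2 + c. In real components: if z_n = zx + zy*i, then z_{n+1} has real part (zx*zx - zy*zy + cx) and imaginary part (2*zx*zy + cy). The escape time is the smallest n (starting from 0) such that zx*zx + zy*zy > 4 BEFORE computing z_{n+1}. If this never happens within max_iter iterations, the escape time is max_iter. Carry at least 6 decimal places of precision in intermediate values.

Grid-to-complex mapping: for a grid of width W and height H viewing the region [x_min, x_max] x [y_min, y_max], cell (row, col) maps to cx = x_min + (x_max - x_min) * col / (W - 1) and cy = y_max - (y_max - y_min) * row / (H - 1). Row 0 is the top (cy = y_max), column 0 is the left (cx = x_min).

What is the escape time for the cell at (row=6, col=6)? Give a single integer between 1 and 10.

Answer: 2

Derivation:
z_0 = 0 + 0i, c = 0.2400 + -1.3100i
Iter 1: z = 0.2400 + -1.3100i, |z|^2 = 1.7737
Iter 2: z = -1.4185 + -1.9388i, |z|^2 = 5.7711
Escaped at iteration 2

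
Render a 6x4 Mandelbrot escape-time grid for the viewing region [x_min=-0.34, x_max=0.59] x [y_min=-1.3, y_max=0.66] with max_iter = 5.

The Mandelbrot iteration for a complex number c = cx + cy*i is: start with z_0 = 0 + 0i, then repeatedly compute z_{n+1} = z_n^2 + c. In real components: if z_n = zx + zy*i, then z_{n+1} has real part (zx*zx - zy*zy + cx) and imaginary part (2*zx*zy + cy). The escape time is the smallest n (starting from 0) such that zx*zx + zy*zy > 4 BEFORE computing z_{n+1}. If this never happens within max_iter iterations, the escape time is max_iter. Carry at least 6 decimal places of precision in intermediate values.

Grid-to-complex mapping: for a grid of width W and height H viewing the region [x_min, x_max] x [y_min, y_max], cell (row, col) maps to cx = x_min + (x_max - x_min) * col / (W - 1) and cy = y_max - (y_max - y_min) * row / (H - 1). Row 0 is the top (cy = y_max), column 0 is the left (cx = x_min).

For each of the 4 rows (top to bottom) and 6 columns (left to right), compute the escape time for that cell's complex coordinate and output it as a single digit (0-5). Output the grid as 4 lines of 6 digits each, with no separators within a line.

(row=0, col=0): c = -0.3400 + 0.6600i → escape time 5
(row=0, col=1): c = -0.1540 + 0.6600i → escape time 5
(row=0, col=2): c = 0.0320 + 0.6600i → escape time 5
(row=0, col=3): c = 0.2180 + 0.6600i → escape time 5
(row=0, col=4): c = 0.4040 + 0.6600i → escape time 5
(row=0, col=5): c = 0.5900 + 0.6600i → escape time 3
(row=1, col=0): c = -0.3400 + 0.0067i → escape time 5
(row=1, col=1): c = -0.1540 + 0.0067i → escape time 5
(row=1, col=2): c = 0.0320 + 0.0067i → escape time 5
(row=1, col=3): c = 0.2180 + 0.0067i → escape time 5
(row=1, col=4): c = 0.4040 + 0.0067i → escape time 5
(row=1, col=5): c = 0.5900 + 0.0067i → escape time 4
(row=2, col=0): c = -0.3400 + -0.6467i → escape time 5
(row=2, col=1): c = -0.1540 + -0.6467i → escape time 5
(row=2, col=2): c = 0.0320 + -0.6467i → escape time 5
(row=2, col=3): c = 0.2180 + -0.6467i → escape time 5
(row=2, col=4): c = 0.4040 + -0.6467i → escape time 5
(row=2, col=5): c = 0.5900 + -0.6467i → escape time 3
(row=3, col=0): c = -0.3400 + -1.3000i → escape time 3
(row=3, col=1): c = -0.1540 + -1.3000i → escape time 2
(row=3, col=2): c = 0.0320 + -1.3000i → escape time 2
(row=3, col=3): c = 0.2180 + -1.3000i → escape time 2
(row=3, col=4): c = 0.4040 + -1.3000i → escape time 2
(row=3, col=5): c = 0.5900 + -1.3000i → escape time 2

Answer: 555553
555554
555553
322222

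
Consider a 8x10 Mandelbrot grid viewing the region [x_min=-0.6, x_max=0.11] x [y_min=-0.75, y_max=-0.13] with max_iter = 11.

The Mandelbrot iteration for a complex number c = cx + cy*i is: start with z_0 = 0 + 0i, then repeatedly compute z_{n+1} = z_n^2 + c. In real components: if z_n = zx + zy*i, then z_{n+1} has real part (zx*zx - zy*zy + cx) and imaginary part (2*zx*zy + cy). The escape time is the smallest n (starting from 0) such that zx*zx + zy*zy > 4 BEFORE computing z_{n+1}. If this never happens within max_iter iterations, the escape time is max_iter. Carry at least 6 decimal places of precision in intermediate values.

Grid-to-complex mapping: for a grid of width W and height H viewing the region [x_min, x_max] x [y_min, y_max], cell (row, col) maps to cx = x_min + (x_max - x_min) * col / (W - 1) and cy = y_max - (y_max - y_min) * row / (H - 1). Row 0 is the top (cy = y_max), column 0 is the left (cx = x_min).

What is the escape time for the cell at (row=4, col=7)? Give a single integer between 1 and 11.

z_0 = 0 + 0i, c = 0.1100 + -0.4056i
Iter 1: z = 0.1100 + -0.4056i, |z|^2 = 0.1766
Iter 2: z = -0.0424 + -0.4948i, |z|^2 = 0.2466
Iter 3: z = -0.1330 + -0.3636i, |z|^2 = 0.1499
Iter 4: z = -0.0045 + -0.3088i, |z|^2 = 0.0954
Iter 5: z = 0.0146 + -0.4028i, |z|^2 = 0.1624
Iter 6: z = -0.0520 + -0.4174i, |z|^2 = 0.1769
Iter 7: z = -0.0615 + -0.3622i, |z|^2 = 0.1349
Iter 8: z = -0.0174 + -0.3610i, |z|^2 = 0.1306
Iter 9: z = -0.0200 + -0.3930i, |z|^2 = 0.1549
Iter 10: z = -0.0441 + -0.3898i, |z|^2 = 0.1539

Answer: 11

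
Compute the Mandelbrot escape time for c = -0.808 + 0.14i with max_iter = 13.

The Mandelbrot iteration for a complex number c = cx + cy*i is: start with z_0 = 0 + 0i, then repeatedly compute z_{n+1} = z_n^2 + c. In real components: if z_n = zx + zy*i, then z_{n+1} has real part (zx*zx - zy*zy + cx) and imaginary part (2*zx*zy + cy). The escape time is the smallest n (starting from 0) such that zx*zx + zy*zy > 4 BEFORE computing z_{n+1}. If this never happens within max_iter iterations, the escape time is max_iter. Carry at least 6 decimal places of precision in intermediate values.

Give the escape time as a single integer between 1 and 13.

z_0 = 0 + 0i, c = -0.8080 + 0.1400i
Iter 1: z = -0.8080 + 0.1400i, |z|^2 = 0.6725
Iter 2: z = -0.1747 + -0.0862i, |z|^2 = 0.0380
Iter 3: z = -0.7849 + 0.1701i, |z|^2 = 0.6450
Iter 4: z = -0.2209 + -0.1271i, |z|^2 = 0.0649
Iter 5: z = -0.7754 + 0.1961i, |z|^2 = 0.6397
Iter 6: z = -0.2453 + -0.1642i, |z|^2 = 0.0871
Iter 7: z = -0.7748 + 0.2205i, |z|^2 = 0.6489
Iter 8: z = -0.2563 + -0.2017i, |z|^2 = 0.1064
Iter 9: z = -0.7830 + 0.2434i, |z|^2 = 0.6723
Iter 10: z = -0.2542 + -0.2412i, |z|^2 = 0.1228
Iter 11: z = -0.8016 + 0.2626i, |z|^2 = 0.7115
Iter 12: z = -0.2345 + -0.2810i, |z|^2 = 0.1339

Answer: 13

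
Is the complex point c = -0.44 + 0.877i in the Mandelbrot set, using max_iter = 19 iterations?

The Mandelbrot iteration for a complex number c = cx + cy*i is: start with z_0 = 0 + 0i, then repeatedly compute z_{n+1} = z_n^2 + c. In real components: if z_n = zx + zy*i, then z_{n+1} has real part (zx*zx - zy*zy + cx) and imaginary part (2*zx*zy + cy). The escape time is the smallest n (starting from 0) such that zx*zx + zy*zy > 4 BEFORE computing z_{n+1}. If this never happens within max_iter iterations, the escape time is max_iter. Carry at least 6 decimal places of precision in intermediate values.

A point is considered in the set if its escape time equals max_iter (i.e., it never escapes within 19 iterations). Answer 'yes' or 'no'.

Answer: no

Derivation:
z_0 = 0 + 0i, c = -0.4400 + 0.8770i
Iter 1: z = -0.4400 + 0.8770i, |z|^2 = 0.9627
Iter 2: z = -1.0155 + 0.1052i, |z|^2 = 1.0424
Iter 3: z = 0.5802 + 0.6633i, |z|^2 = 0.7766
Iter 4: z = -0.5432 + 1.6467i, |z|^2 = 3.0066
Iter 5: z = -2.8564 + -0.9121i, |z|^2 = 8.9909
Escaped at iteration 5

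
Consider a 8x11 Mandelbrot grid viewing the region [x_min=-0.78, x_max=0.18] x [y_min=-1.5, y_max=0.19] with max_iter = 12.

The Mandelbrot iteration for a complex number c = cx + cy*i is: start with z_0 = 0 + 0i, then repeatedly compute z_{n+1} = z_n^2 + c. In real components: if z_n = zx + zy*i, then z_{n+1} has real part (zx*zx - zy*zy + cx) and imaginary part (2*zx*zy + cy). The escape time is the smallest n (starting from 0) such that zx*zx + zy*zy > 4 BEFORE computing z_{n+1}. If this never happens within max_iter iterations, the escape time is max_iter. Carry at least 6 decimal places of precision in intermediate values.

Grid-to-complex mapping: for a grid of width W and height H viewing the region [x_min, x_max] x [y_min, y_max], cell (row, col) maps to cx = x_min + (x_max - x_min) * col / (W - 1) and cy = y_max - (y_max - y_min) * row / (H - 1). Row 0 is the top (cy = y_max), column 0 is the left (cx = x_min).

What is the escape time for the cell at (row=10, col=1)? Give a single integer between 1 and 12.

Answer: 2

Derivation:
z_0 = 0 + 0i, c = -0.6429 + -1.5000i
Iter 1: z = -0.6429 + -1.5000i, |z|^2 = 2.6633
Iter 2: z = -2.4796 + 0.4286i, |z|^2 = 6.3320
Escaped at iteration 2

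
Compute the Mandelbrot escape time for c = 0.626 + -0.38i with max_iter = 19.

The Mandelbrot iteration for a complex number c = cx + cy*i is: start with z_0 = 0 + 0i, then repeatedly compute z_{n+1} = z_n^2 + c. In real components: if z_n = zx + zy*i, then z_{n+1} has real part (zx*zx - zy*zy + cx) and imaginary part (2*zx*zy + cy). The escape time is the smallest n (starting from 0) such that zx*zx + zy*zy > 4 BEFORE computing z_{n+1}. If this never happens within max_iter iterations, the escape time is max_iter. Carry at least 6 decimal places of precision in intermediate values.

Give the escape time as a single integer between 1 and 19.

z_0 = 0 + 0i, c = 0.6260 + -0.3800i
Iter 1: z = 0.6260 + -0.3800i, |z|^2 = 0.5363
Iter 2: z = 0.8735 + -0.8558i, |z|^2 = 1.4953
Iter 3: z = 0.6566 + -1.8750i, |z|^2 = 3.9467
Iter 4: z = -2.4583 + -2.8423i, |z|^2 = 14.1224
Escaped at iteration 4

Answer: 4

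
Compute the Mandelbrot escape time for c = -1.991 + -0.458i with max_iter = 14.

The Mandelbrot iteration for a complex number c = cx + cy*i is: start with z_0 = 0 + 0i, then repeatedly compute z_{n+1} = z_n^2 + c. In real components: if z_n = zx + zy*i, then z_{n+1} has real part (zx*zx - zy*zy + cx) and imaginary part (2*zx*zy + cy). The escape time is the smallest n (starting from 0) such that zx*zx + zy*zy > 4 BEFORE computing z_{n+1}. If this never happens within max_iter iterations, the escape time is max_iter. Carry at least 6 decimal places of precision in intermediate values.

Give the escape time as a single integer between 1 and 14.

z_0 = 0 + 0i, c = -1.9910 + -0.4580i
Iter 1: z = -1.9910 + -0.4580i, |z|^2 = 4.1738
Escaped at iteration 1

Answer: 1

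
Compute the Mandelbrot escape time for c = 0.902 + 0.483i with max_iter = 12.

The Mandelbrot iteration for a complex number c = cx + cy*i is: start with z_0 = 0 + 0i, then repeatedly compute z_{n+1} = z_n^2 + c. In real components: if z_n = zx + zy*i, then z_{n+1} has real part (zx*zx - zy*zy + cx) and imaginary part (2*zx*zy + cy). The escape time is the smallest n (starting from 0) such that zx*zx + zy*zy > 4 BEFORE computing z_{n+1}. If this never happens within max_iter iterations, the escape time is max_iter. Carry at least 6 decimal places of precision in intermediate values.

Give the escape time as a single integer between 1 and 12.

Answer: 2

Derivation:
z_0 = 0 + 0i, c = 0.9020 + 0.4830i
Iter 1: z = 0.9020 + 0.4830i, |z|^2 = 1.0469
Iter 2: z = 1.4823 + 1.3543i, |z|^2 = 4.0315
Escaped at iteration 2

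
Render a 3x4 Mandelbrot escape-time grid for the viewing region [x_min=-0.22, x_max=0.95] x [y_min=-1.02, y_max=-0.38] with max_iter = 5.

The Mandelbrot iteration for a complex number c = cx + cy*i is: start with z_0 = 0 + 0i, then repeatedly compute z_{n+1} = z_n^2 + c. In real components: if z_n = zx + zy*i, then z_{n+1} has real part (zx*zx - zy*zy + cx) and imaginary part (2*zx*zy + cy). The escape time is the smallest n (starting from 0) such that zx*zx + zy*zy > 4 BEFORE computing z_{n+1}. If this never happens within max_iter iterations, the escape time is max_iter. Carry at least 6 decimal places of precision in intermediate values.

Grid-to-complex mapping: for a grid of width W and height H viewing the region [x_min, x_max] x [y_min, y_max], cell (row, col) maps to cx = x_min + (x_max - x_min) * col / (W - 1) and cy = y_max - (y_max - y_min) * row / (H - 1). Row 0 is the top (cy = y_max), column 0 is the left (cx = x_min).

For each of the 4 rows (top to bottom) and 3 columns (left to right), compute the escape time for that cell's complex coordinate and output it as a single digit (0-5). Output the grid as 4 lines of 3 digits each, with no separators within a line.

(row=0, col=0): c = -0.2200 + -0.3800i → escape time 5
(row=0, col=1): c = 0.3650 + -0.3800i → escape time 5
(row=0, col=2): c = 0.9500 + -0.3800i → escape time 2
(row=1, col=0): c = -0.2200 + -0.5933i → escape time 5
(row=1, col=1): c = 0.3650 + -0.5933i → escape time 5
(row=1, col=2): c = 0.9500 + -0.5933i → escape time 2
(row=2, col=0): c = -0.2200 + -0.8067i → escape time 5
(row=2, col=1): c = 0.3650 + -0.8067i → escape time 4
(row=2, col=2): c = 0.9500 + -0.8067i → escape time 2
(row=3, col=0): c = -0.2200 + -1.0200i → escape time 5
(row=3, col=1): c = 0.3650 + -1.0200i → escape time 3
(row=3, col=2): c = 0.9500 + -1.0200i → escape time 2

Answer: 552
552
542
532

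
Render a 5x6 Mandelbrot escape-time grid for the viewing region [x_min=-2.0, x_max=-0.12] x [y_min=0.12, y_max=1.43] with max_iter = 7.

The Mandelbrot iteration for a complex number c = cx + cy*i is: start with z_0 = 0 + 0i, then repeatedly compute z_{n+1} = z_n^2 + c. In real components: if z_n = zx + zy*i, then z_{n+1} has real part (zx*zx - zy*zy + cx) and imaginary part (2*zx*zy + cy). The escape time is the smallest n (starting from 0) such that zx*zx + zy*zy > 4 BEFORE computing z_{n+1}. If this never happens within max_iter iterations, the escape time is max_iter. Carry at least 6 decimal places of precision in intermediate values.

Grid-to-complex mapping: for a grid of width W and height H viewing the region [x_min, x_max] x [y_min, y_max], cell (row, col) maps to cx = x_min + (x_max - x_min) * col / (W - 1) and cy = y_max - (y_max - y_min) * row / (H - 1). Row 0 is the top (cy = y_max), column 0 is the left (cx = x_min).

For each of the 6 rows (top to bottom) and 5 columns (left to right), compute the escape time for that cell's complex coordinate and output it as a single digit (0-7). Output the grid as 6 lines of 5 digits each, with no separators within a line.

Answer: 11222
12334
13347
13477
14777
16777

Derivation:
(row=0, col=0): c = -2.0000 + 1.4300i → escape time 1
(row=0, col=1): c = -1.5300 + 1.4300i → escape time 1
(row=0, col=2): c = -1.0600 + 1.4300i → escape time 2
(row=0, col=3): c = -0.5900 + 1.4300i → escape time 2
(row=0, col=4): c = -0.1200 + 1.4300i → escape time 2
(row=1, col=0): c = -2.0000 + 1.1680i → escape time 1
(row=1, col=1): c = -1.5300 + 1.1680i → escape time 2
(row=1, col=2): c = -1.0600 + 1.1680i → escape time 3
(row=1, col=3): c = -0.5900 + 1.1680i → escape time 3
(row=1, col=4): c = -0.1200 + 1.1680i → escape time 4
(row=2, col=0): c = -2.0000 + 0.9060i → escape time 1
(row=2, col=1): c = -1.5300 + 0.9060i → escape time 3
(row=2, col=2): c = -1.0600 + 0.9060i → escape time 3
(row=2, col=3): c = -0.5900 + 0.9060i → escape time 4
(row=2, col=4): c = -0.1200 + 0.9060i → escape time 7
(row=3, col=0): c = -2.0000 + 0.6440i → escape time 1
(row=3, col=1): c = -1.5300 + 0.6440i → escape time 3
(row=3, col=2): c = -1.0600 + 0.6440i → escape time 4
(row=3, col=3): c = -0.5900 + 0.6440i → escape time 7
(row=3, col=4): c = -0.1200 + 0.6440i → escape time 7
(row=4, col=0): c = -2.0000 + 0.3820i → escape time 1
(row=4, col=1): c = -1.5300 + 0.3820i → escape time 4
(row=4, col=2): c = -1.0600 + 0.3820i → escape time 7
(row=4, col=3): c = -0.5900 + 0.3820i → escape time 7
(row=4, col=4): c = -0.1200 + 0.3820i → escape time 7
(row=5, col=0): c = -2.0000 + 0.1200i → escape time 1
(row=5, col=1): c = -1.5300 + 0.1200i → escape time 6
(row=5, col=2): c = -1.0600 + 0.1200i → escape time 7
(row=5, col=3): c = -0.5900 + 0.1200i → escape time 7
(row=5, col=4): c = -0.1200 + 0.1200i → escape time 7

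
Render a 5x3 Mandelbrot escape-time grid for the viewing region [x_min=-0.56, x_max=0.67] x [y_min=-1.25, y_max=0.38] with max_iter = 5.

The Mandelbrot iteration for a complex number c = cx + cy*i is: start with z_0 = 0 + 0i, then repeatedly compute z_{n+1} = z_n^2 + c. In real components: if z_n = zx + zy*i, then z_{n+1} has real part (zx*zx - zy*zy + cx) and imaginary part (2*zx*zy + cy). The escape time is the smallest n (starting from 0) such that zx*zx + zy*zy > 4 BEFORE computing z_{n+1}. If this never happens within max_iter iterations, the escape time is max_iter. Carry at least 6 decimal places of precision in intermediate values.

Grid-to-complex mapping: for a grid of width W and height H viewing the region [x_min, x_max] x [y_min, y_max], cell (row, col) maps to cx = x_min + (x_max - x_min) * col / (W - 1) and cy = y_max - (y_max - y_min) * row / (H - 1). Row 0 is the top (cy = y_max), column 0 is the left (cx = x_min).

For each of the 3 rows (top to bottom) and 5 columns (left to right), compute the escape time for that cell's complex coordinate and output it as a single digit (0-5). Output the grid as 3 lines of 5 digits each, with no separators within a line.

Answer: 55553
55553
33222

Derivation:
(row=0, col=0): c = -0.5600 + 0.3800i → escape time 5
(row=0, col=1): c = -0.2525 + 0.3800i → escape time 5
(row=0, col=2): c = 0.0550 + 0.3800i → escape time 5
(row=0, col=3): c = 0.3625 + 0.3800i → escape time 5
(row=0, col=4): c = 0.6700 + 0.3800i → escape time 3
(row=1, col=0): c = -0.5600 + -0.4350i → escape time 5
(row=1, col=1): c = -0.2525 + -0.4350i → escape time 5
(row=1, col=2): c = 0.0550 + -0.4350i → escape time 5
(row=1, col=3): c = 0.3625 + -0.4350i → escape time 5
(row=1, col=4): c = 0.6700 + -0.4350i → escape time 3
(row=2, col=0): c = -0.5600 + -1.2500i → escape time 3
(row=2, col=1): c = -0.2525 + -1.2500i → escape time 3
(row=2, col=2): c = 0.0550 + -1.2500i → escape time 2
(row=2, col=3): c = 0.3625 + -1.2500i → escape time 2
(row=2, col=4): c = 0.6700 + -1.2500i → escape time 2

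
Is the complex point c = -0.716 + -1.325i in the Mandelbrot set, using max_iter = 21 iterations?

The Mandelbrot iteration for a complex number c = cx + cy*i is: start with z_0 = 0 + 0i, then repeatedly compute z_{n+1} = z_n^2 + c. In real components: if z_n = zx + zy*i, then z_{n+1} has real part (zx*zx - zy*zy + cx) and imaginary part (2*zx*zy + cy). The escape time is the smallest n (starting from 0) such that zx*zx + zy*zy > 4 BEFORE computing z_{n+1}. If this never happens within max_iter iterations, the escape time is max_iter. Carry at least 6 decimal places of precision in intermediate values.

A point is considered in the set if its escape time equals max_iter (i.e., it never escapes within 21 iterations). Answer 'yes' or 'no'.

Answer: no

Derivation:
z_0 = 0 + 0i, c = -0.7160 + -1.3250i
Iter 1: z = -0.7160 + -1.3250i, |z|^2 = 2.2683
Iter 2: z = -1.9590 + 0.5724i, |z|^2 = 4.1652
Escaped at iteration 2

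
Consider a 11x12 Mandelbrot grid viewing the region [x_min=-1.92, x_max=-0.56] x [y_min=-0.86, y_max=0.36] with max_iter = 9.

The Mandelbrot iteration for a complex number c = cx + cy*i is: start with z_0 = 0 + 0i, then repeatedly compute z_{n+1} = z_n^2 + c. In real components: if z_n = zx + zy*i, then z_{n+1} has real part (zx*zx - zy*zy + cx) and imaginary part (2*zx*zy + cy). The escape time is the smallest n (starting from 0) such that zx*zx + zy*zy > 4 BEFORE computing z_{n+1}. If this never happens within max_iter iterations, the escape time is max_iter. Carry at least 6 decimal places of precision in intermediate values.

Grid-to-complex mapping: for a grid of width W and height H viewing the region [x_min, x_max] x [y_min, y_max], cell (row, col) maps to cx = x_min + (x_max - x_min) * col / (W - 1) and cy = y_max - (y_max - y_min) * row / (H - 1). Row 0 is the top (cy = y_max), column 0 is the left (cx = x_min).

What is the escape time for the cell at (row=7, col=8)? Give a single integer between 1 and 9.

z_0 = 0 + 0i, c = -0.8320 + -0.4164i
Iter 1: z = -0.8320 + -0.4164i, |z|^2 = 0.8656
Iter 2: z = -0.3131 + 0.2765i, |z|^2 = 0.1745
Iter 3: z = -0.8104 + -0.5895i, |z|^2 = 1.0042
Iter 4: z = -0.5228 + 0.5391i, |z|^2 = 0.5639
Iter 5: z = -0.8493 + -0.9800i, |z|^2 = 1.6818
Iter 6: z = -1.0712 + 1.2483i, |z|^2 = 2.7056
Iter 7: z = -1.2428 + -3.0906i, |z|^2 = 11.0966
Escaped at iteration 7

Answer: 7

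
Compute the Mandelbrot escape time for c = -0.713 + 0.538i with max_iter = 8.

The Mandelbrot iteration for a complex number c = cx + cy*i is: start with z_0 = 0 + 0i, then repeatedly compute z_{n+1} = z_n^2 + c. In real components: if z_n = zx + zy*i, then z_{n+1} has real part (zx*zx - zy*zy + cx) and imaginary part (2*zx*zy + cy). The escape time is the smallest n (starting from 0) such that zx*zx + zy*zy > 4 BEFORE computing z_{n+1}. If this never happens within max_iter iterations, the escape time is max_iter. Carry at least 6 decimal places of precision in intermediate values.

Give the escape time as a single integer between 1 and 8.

Answer: 6

Derivation:
z_0 = 0 + 0i, c = -0.7130 + 0.5380i
Iter 1: z = -0.7130 + 0.5380i, |z|^2 = 0.7978
Iter 2: z = -0.4941 + -0.2292i, |z|^2 = 0.2966
Iter 3: z = -0.5214 + 0.7645i, |z|^2 = 0.8563
Iter 4: z = -1.0255 + -0.2592i, |z|^2 = 1.1189
Iter 5: z = 0.2715 + 1.0697i, |z|^2 = 1.2179
Iter 6: z = -1.7835 + 1.1189i, |z|^2 = 4.4328
Escaped at iteration 6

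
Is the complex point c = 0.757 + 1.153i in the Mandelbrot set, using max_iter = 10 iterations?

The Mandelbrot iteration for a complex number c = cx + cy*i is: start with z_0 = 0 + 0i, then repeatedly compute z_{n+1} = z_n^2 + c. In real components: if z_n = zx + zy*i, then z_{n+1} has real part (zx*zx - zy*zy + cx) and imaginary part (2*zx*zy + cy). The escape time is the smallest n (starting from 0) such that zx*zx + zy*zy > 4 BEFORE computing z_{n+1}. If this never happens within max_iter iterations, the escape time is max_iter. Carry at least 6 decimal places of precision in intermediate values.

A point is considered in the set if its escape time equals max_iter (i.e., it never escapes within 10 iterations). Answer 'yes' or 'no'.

Answer: no

Derivation:
z_0 = 0 + 0i, c = 0.7570 + 1.1530i
Iter 1: z = 0.7570 + 1.1530i, |z|^2 = 1.9025
Iter 2: z = 0.0006 + 2.8986i, |z|^2 = 8.4021
Escaped at iteration 2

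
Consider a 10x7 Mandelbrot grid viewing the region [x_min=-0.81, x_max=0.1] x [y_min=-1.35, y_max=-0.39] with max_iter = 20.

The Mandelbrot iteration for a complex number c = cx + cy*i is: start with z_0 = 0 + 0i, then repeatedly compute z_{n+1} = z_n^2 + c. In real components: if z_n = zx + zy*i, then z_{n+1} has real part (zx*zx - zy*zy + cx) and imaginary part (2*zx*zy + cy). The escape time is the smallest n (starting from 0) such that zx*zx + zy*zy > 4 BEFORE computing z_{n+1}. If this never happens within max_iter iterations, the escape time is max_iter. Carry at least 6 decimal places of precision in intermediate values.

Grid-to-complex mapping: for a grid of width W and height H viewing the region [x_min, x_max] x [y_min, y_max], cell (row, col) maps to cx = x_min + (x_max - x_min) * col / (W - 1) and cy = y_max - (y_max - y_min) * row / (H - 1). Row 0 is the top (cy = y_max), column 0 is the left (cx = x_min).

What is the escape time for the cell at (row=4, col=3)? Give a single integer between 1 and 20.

z_0 = 0 + 0i, c = -0.5067 + -1.0300i
Iter 1: z = -0.5067 + -1.0300i, |z|^2 = 1.3176
Iter 2: z = -1.3109 + 0.0137i, |z|^2 = 1.7185
Iter 3: z = 1.2115 + -1.0660i, |z|^2 = 2.6041
Iter 4: z = -0.1753 + -3.6129i, |z|^2 = 13.0838
Escaped at iteration 4

Answer: 4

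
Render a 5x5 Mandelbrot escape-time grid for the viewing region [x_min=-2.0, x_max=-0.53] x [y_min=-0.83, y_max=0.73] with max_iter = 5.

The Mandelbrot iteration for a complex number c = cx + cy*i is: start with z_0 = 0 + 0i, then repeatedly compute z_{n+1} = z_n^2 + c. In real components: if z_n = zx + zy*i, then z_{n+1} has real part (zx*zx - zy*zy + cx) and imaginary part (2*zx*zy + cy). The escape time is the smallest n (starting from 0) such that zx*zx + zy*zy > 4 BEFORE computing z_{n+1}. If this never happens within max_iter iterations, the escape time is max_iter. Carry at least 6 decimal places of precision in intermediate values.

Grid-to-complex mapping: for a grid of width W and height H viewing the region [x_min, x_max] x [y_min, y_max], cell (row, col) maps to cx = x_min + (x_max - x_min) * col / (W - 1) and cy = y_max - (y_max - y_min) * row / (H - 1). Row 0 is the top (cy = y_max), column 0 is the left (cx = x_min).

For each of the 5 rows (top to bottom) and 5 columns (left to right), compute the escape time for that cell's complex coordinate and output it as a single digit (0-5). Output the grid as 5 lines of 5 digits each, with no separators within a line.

Answer: 13345
14555
15555
13555
13345

Derivation:
(row=0, col=0): c = -2.0000 + 0.7300i → escape time 1
(row=0, col=1): c = -1.6325 + 0.7300i → escape time 3
(row=0, col=2): c = -1.2650 + 0.7300i → escape time 3
(row=0, col=3): c = -0.8975 + 0.7300i → escape time 4
(row=0, col=4): c = -0.5300 + 0.7300i → escape time 5
(row=1, col=0): c = -2.0000 + 0.3400i → escape time 1
(row=1, col=1): c = -1.6325 + 0.3400i → escape time 4
(row=1, col=2): c = -1.2650 + 0.3400i → escape time 5
(row=1, col=3): c = -0.8975 + 0.3400i → escape time 5
(row=1, col=4): c = -0.5300 + 0.3400i → escape time 5
(row=2, col=0): c = -2.0000 + -0.0500i → escape time 1
(row=2, col=1): c = -1.6325 + -0.0500i → escape time 5
(row=2, col=2): c = -1.2650 + -0.0500i → escape time 5
(row=2, col=3): c = -0.8975 + -0.0500i → escape time 5
(row=2, col=4): c = -0.5300 + -0.0500i → escape time 5
(row=3, col=0): c = -2.0000 + -0.4400i → escape time 1
(row=3, col=1): c = -1.6325 + -0.4400i → escape time 3
(row=3, col=2): c = -1.2650 + -0.4400i → escape time 5
(row=3, col=3): c = -0.8975 + -0.4400i → escape time 5
(row=3, col=4): c = -0.5300 + -0.4400i → escape time 5
(row=4, col=0): c = -2.0000 + -0.8300i → escape time 1
(row=4, col=1): c = -1.6325 + -0.8300i → escape time 3
(row=4, col=2): c = -1.2650 + -0.8300i → escape time 3
(row=4, col=3): c = -0.8975 + -0.8300i → escape time 4
(row=4, col=4): c = -0.5300 + -0.8300i → escape time 5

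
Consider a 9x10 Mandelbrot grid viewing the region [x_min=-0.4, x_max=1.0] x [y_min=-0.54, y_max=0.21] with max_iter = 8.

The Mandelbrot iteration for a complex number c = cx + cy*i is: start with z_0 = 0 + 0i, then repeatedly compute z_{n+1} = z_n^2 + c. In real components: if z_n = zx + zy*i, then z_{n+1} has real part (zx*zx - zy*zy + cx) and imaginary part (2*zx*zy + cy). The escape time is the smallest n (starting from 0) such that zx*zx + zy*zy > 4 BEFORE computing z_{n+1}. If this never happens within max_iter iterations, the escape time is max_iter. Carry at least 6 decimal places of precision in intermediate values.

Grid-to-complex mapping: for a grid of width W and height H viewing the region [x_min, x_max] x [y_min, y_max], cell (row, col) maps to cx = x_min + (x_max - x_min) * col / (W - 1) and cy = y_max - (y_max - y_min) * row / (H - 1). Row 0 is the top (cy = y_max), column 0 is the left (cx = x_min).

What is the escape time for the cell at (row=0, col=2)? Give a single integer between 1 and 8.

Answer: 8

Derivation:
z_0 = 0 + 0i, c = -0.0500 + 0.2100i
Iter 1: z = -0.0500 + 0.2100i, |z|^2 = 0.0466
Iter 2: z = -0.0916 + 0.1890i, |z|^2 = 0.0441
Iter 3: z = -0.0773 + 0.1754i, |z|^2 = 0.0367
Iter 4: z = -0.0748 + 0.1829i, |z|^2 = 0.0390
Iter 5: z = -0.0779 + 0.1827i, |z|^2 = 0.0394
Iter 6: z = -0.0773 + 0.1816i, |z|^2 = 0.0389
Iter 7: z = -0.0770 + 0.1819i, |z|^2 = 0.0390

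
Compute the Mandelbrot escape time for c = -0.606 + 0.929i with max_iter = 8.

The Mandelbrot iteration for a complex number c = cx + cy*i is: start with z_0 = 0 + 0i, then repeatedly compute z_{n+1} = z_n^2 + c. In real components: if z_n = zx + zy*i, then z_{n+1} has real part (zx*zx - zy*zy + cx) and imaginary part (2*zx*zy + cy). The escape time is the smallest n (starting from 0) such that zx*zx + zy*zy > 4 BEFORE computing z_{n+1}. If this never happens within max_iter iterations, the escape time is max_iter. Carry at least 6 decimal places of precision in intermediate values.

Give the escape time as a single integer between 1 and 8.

Answer: 4

Derivation:
z_0 = 0 + 0i, c = -0.6060 + 0.9290i
Iter 1: z = -0.6060 + 0.9290i, |z|^2 = 1.2303
Iter 2: z = -1.1018 + -0.1969i, |z|^2 = 1.2528
Iter 3: z = 0.5692 + 1.3630i, |z|^2 = 2.1817
Iter 4: z = -2.1398 + 2.4806i, |z|^2 = 10.7320
Escaped at iteration 4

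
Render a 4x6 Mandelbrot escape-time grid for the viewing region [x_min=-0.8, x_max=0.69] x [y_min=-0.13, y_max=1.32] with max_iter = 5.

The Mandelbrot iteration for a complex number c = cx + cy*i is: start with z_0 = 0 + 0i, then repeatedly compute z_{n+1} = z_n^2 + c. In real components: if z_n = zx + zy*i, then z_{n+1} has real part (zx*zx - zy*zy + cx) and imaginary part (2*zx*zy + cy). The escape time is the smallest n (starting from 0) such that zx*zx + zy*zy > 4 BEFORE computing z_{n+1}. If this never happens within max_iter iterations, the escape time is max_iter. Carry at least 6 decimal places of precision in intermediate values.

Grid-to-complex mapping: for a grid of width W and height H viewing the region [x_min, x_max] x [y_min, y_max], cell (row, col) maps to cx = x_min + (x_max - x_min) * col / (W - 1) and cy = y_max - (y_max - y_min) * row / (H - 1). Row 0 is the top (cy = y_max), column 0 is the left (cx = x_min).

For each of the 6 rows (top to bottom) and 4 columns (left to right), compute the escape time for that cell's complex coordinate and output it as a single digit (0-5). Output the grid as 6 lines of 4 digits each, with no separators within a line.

(row=0, col=0): c = -0.8000 + 1.3200i → escape time 2
(row=0, col=1): c = -0.3033 + 1.3200i → escape time 2
(row=0, col=2): c = 0.1933 + 1.3200i → escape time 2
(row=0, col=3): c = 0.6900 + 1.3200i → escape time 2
(row=1, col=0): c = -0.8000 + 1.0300i → escape time 3
(row=1, col=1): c = -0.3033 + 1.0300i → escape time 5
(row=1, col=2): c = 0.1933 + 1.0300i → escape time 4
(row=1, col=3): c = 0.6900 + 1.0300i → escape time 2
(row=2, col=0): c = -0.8000 + 0.7400i → escape time 4
(row=2, col=1): c = -0.3033 + 0.7400i → escape time 5
(row=2, col=2): c = 0.1933 + 0.7400i → escape time 5
(row=2, col=3): c = 0.6900 + 0.7400i → escape time 3
(row=3, col=0): c = -0.8000 + 0.4500i → escape time 5
(row=3, col=1): c = -0.3033 + 0.4500i → escape time 5
(row=3, col=2): c = 0.1933 + 0.4500i → escape time 5
(row=3, col=3): c = 0.6900 + 0.4500i → escape time 3
(row=4, col=0): c = -0.8000 + 0.1600i → escape time 5
(row=4, col=1): c = -0.3033 + 0.1600i → escape time 5
(row=4, col=2): c = 0.1933 + 0.1600i → escape time 5
(row=4, col=3): c = 0.6900 + 0.1600i → escape time 3
(row=5, col=0): c = -0.8000 + -0.1300i → escape time 5
(row=5, col=1): c = -0.3033 + -0.1300i → escape time 5
(row=5, col=2): c = 0.1933 + -0.1300i → escape time 5
(row=5, col=3): c = 0.6900 + -0.1300i → escape time 3

Answer: 2222
3542
4553
5553
5553
5553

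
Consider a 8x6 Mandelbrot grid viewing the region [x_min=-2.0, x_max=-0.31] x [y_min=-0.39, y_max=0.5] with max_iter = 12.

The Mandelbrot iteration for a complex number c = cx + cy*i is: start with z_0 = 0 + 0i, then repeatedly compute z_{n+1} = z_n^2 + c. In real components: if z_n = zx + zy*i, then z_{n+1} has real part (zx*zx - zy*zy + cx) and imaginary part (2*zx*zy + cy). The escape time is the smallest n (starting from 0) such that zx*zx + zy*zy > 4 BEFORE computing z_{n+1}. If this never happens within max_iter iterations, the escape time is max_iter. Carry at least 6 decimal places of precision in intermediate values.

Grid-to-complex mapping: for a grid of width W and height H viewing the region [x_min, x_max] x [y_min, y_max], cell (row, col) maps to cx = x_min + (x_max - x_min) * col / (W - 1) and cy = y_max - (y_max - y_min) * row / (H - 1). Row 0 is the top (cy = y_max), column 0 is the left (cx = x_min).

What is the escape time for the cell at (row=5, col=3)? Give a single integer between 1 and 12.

z_0 = 0 + 0i, c = -1.2757 + -0.3900i
Iter 1: z = -1.2757 + -0.3900i, |z|^2 = 1.7795
Iter 2: z = 0.1996 + 0.6051i, |z|^2 = 0.4059
Iter 3: z = -1.6020 + -0.1484i, |z|^2 = 2.5883
Iter 4: z = 1.2685 + 0.0855i, |z|^2 = 1.6165
Iter 5: z = 0.3261 + -0.1730i, |z|^2 = 0.1363
Iter 6: z = -1.1993 + -0.5028i, |z|^2 = 1.6912
Iter 7: z = -0.0902 + 0.8161i, |z|^2 = 0.6742
Iter 8: z = -1.9336 + -0.5373i, |z|^2 = 4.0275
Escaped at iteration 8

Answer: 8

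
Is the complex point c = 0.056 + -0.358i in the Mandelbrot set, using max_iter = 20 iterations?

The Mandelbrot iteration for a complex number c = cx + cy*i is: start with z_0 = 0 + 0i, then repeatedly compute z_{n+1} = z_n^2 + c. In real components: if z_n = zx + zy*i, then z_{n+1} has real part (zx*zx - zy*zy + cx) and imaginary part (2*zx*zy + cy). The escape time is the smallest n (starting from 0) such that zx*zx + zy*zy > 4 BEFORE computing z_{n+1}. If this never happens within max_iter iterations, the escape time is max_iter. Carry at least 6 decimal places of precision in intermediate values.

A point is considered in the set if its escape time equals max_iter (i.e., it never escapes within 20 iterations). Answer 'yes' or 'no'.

Answer: yes

Derivation:
z_0 = 0 + 0i, c = 0.0560 + -0.3580i
Iter 1: z = 0.0560 + -0.3580i, |z|^2 = 0.1313
Iter 2: z = -0.0690 + -0.3981i, |z|^2 = 0.1632
Iter 3: z = -0.0977 + -0.3030i, |z|^2 = 0.1014
Iter 4: z = -0.0263 + -0.2988i, |z|^2 = 0.0900
Iter 5: z = -0.0326 + -0.3423i, |z|^2 = 0.1182
Iter 6: z = -0.0601 + -0.3357i, |z|^2 = 0.1163
Iter 7: z = -0.0531 + -0.3176i, |z|^2 = 0.1037
Iter 8: z = -0.0421 + -0.3243i, |z|^2 = 0.1069
Iter 9: z = -0.0474 + -0.3307i, |z|^2 = 0.1116
Iter 10: z = -0.0511 + -0.3267i, |z|^2 = 0.1093
Iter 11: z = -0.0481 + -0.3246i, |z|^2 = 0.1077
Iter 12: z = -0.0471 + -0.3268i, |z|^2 = 0.1090
Iter 13: z = -0.0486 + -0.3272i, |z|^2 = 0.1095
Iter 14: z = -0.0487 + -0.3262i, |z|^2 = 0.1088
Iter 15: z = -0.0480 + -0.3262i, |z|^2 = 0.1087
Iter 16: z = -0.0481 + -0.3267i, |z|^2 = 0.1090
Iter 17: z = -0.0484 + -0.3266i, |z|^2 = 0.1090
Iter 18: z = -0.0483 + -0.3264i, |z|^2 = 0.1089
Iter 19: z = -0.0482 + -0.3265i, |z|^2 = 0.1089
Did not escape in 20 iterations → in set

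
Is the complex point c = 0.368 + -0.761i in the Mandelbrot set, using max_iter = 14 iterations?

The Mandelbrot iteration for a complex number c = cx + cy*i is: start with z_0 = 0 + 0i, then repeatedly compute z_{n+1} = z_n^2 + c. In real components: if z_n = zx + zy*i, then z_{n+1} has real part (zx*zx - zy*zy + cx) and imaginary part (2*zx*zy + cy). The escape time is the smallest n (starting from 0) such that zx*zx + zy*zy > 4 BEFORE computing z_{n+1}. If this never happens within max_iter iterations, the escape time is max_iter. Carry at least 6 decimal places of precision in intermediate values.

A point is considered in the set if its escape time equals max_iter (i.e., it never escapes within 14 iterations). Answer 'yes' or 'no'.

Answer: no

Derivation:
z_0 = 0 + 0i, c = 0.3680 + -0.7610i
Iter 1: z = 0.3680 + -0.7610i, |z|^2 = 0.7145
Iter 2: z = -0.0757 + -1.3211i, |z|^2 = 1.7510
Iter 3: z = -1.3716 + -0.5610i, |z|^2 = 2.1959
Iter 4: z = 1.9345 + 0.7779i, |z|^2 = 4.3473
Escaped at iteration 4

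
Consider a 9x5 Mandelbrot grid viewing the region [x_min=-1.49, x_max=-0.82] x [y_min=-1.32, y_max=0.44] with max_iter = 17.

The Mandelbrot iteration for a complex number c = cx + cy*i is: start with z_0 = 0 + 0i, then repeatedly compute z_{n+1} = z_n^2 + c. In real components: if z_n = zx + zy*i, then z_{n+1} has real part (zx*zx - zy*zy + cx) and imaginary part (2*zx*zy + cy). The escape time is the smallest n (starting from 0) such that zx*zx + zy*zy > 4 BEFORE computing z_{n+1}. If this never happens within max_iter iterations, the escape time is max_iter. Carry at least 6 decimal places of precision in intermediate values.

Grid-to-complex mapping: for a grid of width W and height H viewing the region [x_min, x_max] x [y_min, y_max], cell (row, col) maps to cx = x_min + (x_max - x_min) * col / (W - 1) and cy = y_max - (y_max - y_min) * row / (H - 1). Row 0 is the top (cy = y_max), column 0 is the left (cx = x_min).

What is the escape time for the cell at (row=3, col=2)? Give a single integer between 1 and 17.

z_0 = 0 + 0i, c = -1.3225 + -0.8800i
Iter 1: z = -1.3225 + -0.8800i, |z|^2 = 2.5234
Iter 2: z = -0.3479 + 1.4476i, |z|^2 = 2.2166
Iter 3: z = -3.2970 + -1.8872i, |z|^2 = 14.4319
Escaped at iteration 3

Answer: 3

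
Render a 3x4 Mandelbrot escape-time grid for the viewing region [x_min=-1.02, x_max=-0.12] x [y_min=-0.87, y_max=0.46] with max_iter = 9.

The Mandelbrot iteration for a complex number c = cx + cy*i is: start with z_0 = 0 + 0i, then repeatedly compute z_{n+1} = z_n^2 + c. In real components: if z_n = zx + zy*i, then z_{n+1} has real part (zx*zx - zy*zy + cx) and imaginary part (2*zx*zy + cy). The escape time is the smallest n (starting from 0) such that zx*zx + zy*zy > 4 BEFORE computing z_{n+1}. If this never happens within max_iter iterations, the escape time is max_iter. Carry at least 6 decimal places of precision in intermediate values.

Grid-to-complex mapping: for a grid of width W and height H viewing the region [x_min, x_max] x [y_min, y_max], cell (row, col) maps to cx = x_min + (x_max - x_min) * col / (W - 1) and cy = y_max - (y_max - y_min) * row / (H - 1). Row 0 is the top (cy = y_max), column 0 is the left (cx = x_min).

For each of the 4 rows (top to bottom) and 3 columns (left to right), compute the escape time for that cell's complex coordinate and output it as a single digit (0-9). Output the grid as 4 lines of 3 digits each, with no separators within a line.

Answer: 599
999
699
349

Derivation:
(row=0, col=0): c = -1.0200 + 0.4600i → escape time 5
(row=0, col=1): c = -0.5700 + 0.4600i → escape time 9
(row=0, col=2): c = -0.1200 + 0.4600i → escape time 9
(row=1, col=0): c = -1.0200 + 0.0167i → escape time 9
(row=1, col=1): c = -0.5700 + 0.0167i → escape time 9
(row=1, col=2): c = -0.1200 + 0.0167i → escape time 9
(row=2, col=0): c = -1.0200 + -0.4267i → escape time 6
(row=2, col=1): c = -0.5700 + -0.4267i → escape time 9
(row=2, col=2): c = -0.1200 + -0.4267i → escape time 9
(row=3, col=0): c = -1.0200 + -0.8700i → escape time 3
(row=3, col=1): c = -0.5700 + -0.8700i → escape time 4
(row=3, col=2): c = -0.1200 + -0.8700i → escape time 9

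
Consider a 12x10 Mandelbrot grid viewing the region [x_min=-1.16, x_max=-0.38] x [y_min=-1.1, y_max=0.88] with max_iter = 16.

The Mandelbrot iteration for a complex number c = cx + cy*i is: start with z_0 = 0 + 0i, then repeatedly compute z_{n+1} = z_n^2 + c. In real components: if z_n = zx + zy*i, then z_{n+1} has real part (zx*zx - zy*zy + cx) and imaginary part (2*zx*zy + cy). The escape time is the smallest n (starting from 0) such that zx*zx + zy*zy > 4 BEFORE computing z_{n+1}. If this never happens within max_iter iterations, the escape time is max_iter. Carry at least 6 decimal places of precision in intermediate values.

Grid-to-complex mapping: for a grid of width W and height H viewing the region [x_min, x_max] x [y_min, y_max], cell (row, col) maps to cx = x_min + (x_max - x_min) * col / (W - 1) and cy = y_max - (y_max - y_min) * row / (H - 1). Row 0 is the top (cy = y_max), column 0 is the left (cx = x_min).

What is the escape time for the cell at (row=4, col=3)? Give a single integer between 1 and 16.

z_0 = 0 + 0i, c = -0.9473 + 0.0000i
Iter 1: z = -0.9473 + 0.0000i, |z|^2 = 0.8973
Iter 2: z = -0.0499 + 0.0000i, |z|^2 = 0.0025
Iter 3: z = -0.9448 + 0.0000i, |z|^2 = 0.8926
Iter 4: z = -0.0547 + 0.0000i, |z|^2 = 0.0030
Iter 5: z = -0.9443 + 0.0000i, |z|^2 = 0.8917
Iter 6: z = -0.0556 + 0.0000i, |z|^2 = 0.0031
Iter 7: z = -0.9442 + 0.0000i, |z|^2 = 0.8915
Iter 8: z = -0.0558 + 0.0000i, |z|^2 = 0.0031
Iter 9: z = -0.9442 + 0.0000i, |z|^2 = 0.8914
Iter 10: z = -0.0558 + 0.0000i, |z|^2 = 0.0031
Iter 11: z = -0.9442 + 0.0000i, |z|^2 = 0.8914
Iter 12: z = -0.0558 + 0.0000i, |z|^2 = 0.0031
Iter 13: z = -0.9442 + 0.0000i, |z|^2 = 0.8914
Iter 14: z = -0.0558 + 0.0000i, |z|^2 = 0.0031
Iter 15: z = -0.9442 + 0.0000i, |z|^2 = 0.8914

Answer: 16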